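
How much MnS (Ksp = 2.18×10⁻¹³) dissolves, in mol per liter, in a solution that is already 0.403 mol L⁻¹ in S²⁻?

MnS(s) ⇌ Mn²⁺(aq) + S²⁻(aq)
S²⁻ is already present at 0.403 mol L⁻¹. If s mol/L of MnS dissolves, [Mn²⁺] = s while [S²⁻] ≈ 0.403 mol L⁻¹.
Ksp = [Mn²⁺][S²⁻] = s(0.403)
s = 2.18×10⁻¹³ / (0.403) = 5.41×10⁻¹³
s = 5.41×10⁻¹³ mol L⁻¹

5.41×10⁻¹³ M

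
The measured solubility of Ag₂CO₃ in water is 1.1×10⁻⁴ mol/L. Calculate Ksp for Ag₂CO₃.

Ag₂CO₃(s) ⇌ 2 Ag⁺(aq) + CO₃²⁻(aq)
With molar solubility s: [Ag⁺] = 2s, [CO₃²⁻] = s.
Ksp = [Ag⁺]^2[CO₃²⁻] = (2s)^2 · s = 4s^3
Ksp = 4 × (1.1×10⁻⁴)^3 = 5.3×10⁻¹²

Ksp = 5.3×10⁻¹²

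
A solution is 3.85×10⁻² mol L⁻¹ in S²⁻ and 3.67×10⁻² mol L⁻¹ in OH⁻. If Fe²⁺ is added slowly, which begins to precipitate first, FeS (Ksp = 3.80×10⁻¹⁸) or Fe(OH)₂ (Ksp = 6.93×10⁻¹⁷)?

The threshold for precipitation is Q = Ksp.
For FeS: [Fe²⁺] = (Ksp/[S²⁻]) = 9.87×10⁻¹⁷ mol L⁻¹
For Fe(OH)₂: [Fe²⁺] = (Ksp/[OH⁻]^2) = 5.15×10⁻¹⁴ mol L⁻¹
The smaller threshold [Fe²⁺] is reached first, so FeS precipitates first.

FeS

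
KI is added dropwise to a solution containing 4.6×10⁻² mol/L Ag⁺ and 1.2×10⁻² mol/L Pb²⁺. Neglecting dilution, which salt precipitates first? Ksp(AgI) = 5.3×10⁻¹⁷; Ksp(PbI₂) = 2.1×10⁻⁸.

AgI

Each salt precipitates once Q = Ksp for that salt.
For AgI: [I⁻] = (Ksp/[Ag⁺]) = 1.2×10⁻¹⁵ mol/L
For PbI₂: [I⁻] = (Ksp/[Pb²⁺])^(1/2) = 1.3×10⁻³ mol/L
AgI requires the lower [I⁻], so it precipitates first.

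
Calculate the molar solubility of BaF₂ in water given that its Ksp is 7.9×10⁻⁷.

BaF₂(s) ⇌ Ba²⁺(aq) + 2 F⁻(aq)
With molar solubility s: [Ba²⁺] = s, [F⁻] = 2s.
Ksp = [Ba²⁺][F⁻]^2 = s · (2s)^2 = 4s^3
4s^3 = 7.9×10⁻⁷  ⇒  s^3 = 2.0×10⁻⁷
s = (2.0×10⁻⁷)^(1/3) = 5.8×10⁻³ mol/L

5.8×10⁻³ M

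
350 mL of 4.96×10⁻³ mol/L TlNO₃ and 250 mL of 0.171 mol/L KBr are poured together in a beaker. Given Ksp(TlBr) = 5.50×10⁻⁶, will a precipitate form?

Yes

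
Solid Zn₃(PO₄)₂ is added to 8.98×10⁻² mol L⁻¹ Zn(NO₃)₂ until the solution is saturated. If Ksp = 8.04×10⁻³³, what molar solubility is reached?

Zn₃(PO₄)₂(s) ⇌ 3 Zn²⁺(aq) + 2 PO₄³⁻(aq)
Let s be the solubility of Zn₃(PO₄)₂ here. The common ion gives [Zn²⁺] ≈ 8.98×10⁻² mol L⁻¹, and [PO₄³⁻] = 2s.
Ksp = [Zn²⁺]^3[PO₄³⁻]^2 = (8.98×10⁻²)^3(2s)^2
(2s)^2 = 8.04×10⁻³³ / (8.98×10⁻²)^3 = 1.11×10⁻²⁹
s = 1.67×10⁻¹⁵ mol L⁻¹

1.67×10⁻¹⁵ M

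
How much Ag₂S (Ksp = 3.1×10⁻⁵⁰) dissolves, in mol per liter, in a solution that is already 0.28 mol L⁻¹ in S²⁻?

1.7×10⁻²⁵ M

Ag₂S(s) ⇌ 2 Ag⁺(aq) + S²⁻(aq)
The solution already contains S²⁻ at 0.28 mol L⁻¹. Let s be the molar solubility of Ag₂S.
[S²⁻] ≈ 0.28 mol L⁻¹ (common ion dominates); [Ag⁺] = 2s.
Ksp = [Ag⁺]^2[S²⁻] = (2s)^2(0.28)
(2s)^2 = 3.1×10⁻⁵⁰ / (0.28) = 1.1×10⁻⁴⁹
s = 1.7×10⁻²⁵ mol L⁻¹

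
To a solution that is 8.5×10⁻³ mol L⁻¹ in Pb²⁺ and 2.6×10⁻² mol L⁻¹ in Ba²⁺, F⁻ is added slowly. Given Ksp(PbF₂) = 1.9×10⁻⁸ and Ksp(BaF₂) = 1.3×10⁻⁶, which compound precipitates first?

PbF₂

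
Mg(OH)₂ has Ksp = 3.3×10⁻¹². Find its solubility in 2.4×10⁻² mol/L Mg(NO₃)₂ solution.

5.9×10⁻⁶ M

Mg(OH)₂(s) ⇌ Mg²⁺(aq) + 2 OH⁻(aq)
With Mg²⁺ already at 2.4×10⁻² mol/L and s small, take [Mg²⁺] ≈ 2.4×10⁻² mol/L and [OH⁻] = 2s.
Ksp = [Mg²⁺][OH⁻]^2 = (2.4×10⁻²)(2s)^2
(2s)^2 = 3.3×10⁻¹² / (2.4×10⁻²) = 1.4×10⁻¹⁰
s = 5.9×10⁻⁶ mol/L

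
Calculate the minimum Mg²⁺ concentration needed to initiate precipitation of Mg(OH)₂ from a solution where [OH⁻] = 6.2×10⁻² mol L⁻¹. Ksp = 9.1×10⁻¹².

Precipitation of each salt begins when its ion product equals Ksp.
Mg(OH)₂(s) ⇌ Mg²⁺(aq) + 2 OH⁻(aq)
Ksp = [Mg²⁺][OH⁻]^2 = [Mg²⁺](6.2×10⁻²)^2
[Mg²⁺] = 9.1×10⁻¹² / (6.2×10⁻²)^2 = 2.4×10⁻⁹
[Mg²⁺] = 2.4×10⁻⁹ mol L⁻¹

2.4×10⁻⁹ M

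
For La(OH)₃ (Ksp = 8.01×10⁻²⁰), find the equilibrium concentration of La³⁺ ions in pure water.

La(OH)₃(s) ⇌ La³⁺(aq) + 3 OH⁻(aq)
Let s be the molar solubility. Then [La³⁺] = s and [OH⁻] = 3s.
Ksp = [La³⁺][OH⁻]^3 = s · (3s)^3 = 27s^4 = 8.01×10⁻²⁰
s = 7.38×10⁻⁶ mol L⁻¹
[La³⁺] = s = 7.38×10⁻⁶ mol L⁻¹

7.38×10⁻⁶ M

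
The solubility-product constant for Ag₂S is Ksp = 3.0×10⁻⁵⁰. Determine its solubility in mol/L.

2.0×10⁻¹⁷ M

Ag₂S(s) ⇌ 2 Ag⁺(aq) + S²⁻(aq)
Call the molar solubility s, so that [Ag⁺] = 2s and [S²⁻] = s.
Ksp = [Ag⁺]^2[S²⁻] = (2s)^2 · s = 4s^3
4s^3 = 3.0×10⁻⁵⁰  ⇒  s^3 = 7.5×10⁻⁵¹
s = (7.5×10⁻⁵¹)^(1/3) = 2.0×10⁻¹⁷ mol/L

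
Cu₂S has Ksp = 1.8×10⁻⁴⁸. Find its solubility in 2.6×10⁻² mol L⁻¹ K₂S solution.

4.2×10⁻²⁴ M

Cu₂S(s) ⇌ 2 Cu⁺(aq) + S²⁻(aq)
S²⁻ is already present at 2.6×10⁻² mol L⁻¹. If s mol/L of Cu₂S dissolves, [Cu⁺] = 2s while [S²⁻] ≈ 2.6×10⁻² mol L⁻¹.
Ksp = [Cu⁺]^2[S²⁻] = (2s)^2(2.6×10⁻²)
(2s)^2 = 1.8×10⁻⁴⁸ / (2.6×10⁻²) = 6.9×10⁻⁴⁷
s = 4.2×10⁻²⁴ mol L⁻¹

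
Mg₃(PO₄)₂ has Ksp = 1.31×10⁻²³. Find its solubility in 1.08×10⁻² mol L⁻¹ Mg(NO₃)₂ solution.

1.61×10⁻⁹ M

Mg₃(PO₄)₂(s) ⇌ 3 Mg²⁺(aq) + 2 PO₄³⁻(aq)
Mg²⁺ is already present at 1.08×10⁻² mol L⁻¹. If s mol/L of Mg₃(PO₄)₂ dissolves, [PO₄³⁻] = 2s while [Mg²⁺] ≈ 1.08×10⁻² mol L⁻¹.
Ksp = [Mg²⁺]^3[PO₄³⁻]^2 = (1.08×10⁻²)^3(2s)^2
(2s)^2 = 1.31×10⁻²³ / (1.08×10⁻²)^3 = 1.04×10⁻¹⁷
s = 1.61×10⁻⁹ mol L⁻¹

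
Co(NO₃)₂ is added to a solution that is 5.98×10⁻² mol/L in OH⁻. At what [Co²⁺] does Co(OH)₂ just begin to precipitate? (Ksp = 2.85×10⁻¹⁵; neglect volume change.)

7.97×10⁻¹³ M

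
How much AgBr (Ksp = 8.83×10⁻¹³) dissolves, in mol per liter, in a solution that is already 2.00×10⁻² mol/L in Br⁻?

4.42×10⁻¹¹ M

AgBr(s) ⇌ Ag⁺(aq) + Br⁻(aq)
The solution already contains Br⁻ at 2.00×10⁻² mol/L. Let s be the molar solubility of AgBr.
[Br⁻] ≈ 2.00×10⁻² mol/L (common ion dominates); [Ag⁺] = s.
Ksp = [Ag⁺][Br⁻] = s(2.00×10⁻²)
s = 8.83×10⁻¹³ / (2.00×10⁻²) = 4.42×10⁻¹¹
s = 4.42×10⁻¹¹ mol/L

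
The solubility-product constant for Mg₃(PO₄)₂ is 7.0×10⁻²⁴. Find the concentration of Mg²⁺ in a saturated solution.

Mg₃(PO₄)₂(s) ⇌ 3 Mg²⁺(aq) + 2 PO₄³⁻(aq)
Let s be the molar solubility. Then [Mg²⁺] = 3s and [PO₄³⁻] = 2s.
Ksp = [Mg²⁺]^3[PO₄³⁻]^2 = (3s)^3 · (2s)^2 = 108s^5 = 7.0×10⁻²⁴
s = 9.2×10⁻⁶ mol/L
[Mg²⁺] = 3s = 2.8×10⁻⁵ mol/L

2.8×10⁻⁵ M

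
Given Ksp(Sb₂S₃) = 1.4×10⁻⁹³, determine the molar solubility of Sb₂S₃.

1.1×10⁻¹⁹ M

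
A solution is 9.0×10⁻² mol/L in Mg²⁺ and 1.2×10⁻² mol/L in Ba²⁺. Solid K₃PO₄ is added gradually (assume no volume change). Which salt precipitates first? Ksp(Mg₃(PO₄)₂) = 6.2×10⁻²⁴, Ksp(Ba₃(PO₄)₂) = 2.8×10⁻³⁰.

Ba₃(PO₄)₂

A salt starts to precipitate once the ion product Q reaches its Ksp.
For Mg₃(PO₄)₂: [PO₄³⁻] = (Ksp/[Mg²⁺]^3)^(1/2) = 9.2×10⁻¹¹ mol/L
For Ba₃(PO₄)₂: [PO₄³⁻] = (Ksp/[Ba²⁺]^3)^(1/2) = 1.3×10⁻¹² mol/L
Ba₃(PO₄)₂ requires the lower [PO₄³⁻], so it precipitates first.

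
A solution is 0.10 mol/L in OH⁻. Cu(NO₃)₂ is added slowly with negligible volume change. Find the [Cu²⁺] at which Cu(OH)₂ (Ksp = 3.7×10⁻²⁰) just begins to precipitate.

3.7×10⁻¹⁸ M

Precipitation begins when Q = Ksp.
Cu(OH)₂(s) ⇌ Cu²⁺(aq) + 2 OH⁻(aq)
Ksp = [Cu²⁺][OH⁻]^2 = [Cu²⁺](0.10)^2
[Cu²⁺] = 3.7×10⁻²⁰ / (0.10)^2 = 3.7×10⁻¹⁸
[Cu²⁺] = 3.7×10⁻¹⁸ mol/L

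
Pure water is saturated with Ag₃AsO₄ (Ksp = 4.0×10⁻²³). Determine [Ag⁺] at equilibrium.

3.3×10⁻⁶ M

Ag₃AsO₄(s) ⇌ 3 Ag⁺(aq) + AsO₄³⁻(aq)
For each mole of Ag₃AsO₄ that dissolves per liter, [Ag⁺] = 3s and [AsO₄³⁻] = s; let s denote this solubility.
Ksp = [Ag⁺]^3[AsO₄³⁻] = (3s)^3 · s = 27s^4 = 4.0×10⁻²³
s = 1.1×10⁻⁶ M
[Ag⁺] = 3s = 3.3×10⁻⁶ M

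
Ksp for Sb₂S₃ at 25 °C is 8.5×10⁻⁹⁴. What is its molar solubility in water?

Sb₂S₃(s) ⇌ 2 Sb³⁺(aq) + 3 S²⁻(aq)
For each mole of Sb₂S₃ that dissolves per liter, [Sb³⁺] = 2s and [S²⁻] = 3s; let s denote this solubility.
Ksp = [Sb³⁺]^2[S²⁻]^3 = (2s)^2 · (3s)^3 = 108s^5
108s^5 = 8.5×10⁻⁹⁴  ⇒  s^5 = 7.9×10⁻⁹⁶
s = 9.5×10⁻²⁰ mol L⁻¹

9.5×10⁻²⁰ M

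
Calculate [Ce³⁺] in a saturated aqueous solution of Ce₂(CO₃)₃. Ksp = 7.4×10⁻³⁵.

Ce₂(CO₃)₃(s) ⇌ 2 Ce³⁺(aq) + 3 CO₃²⁻(aq)
If s mol/L of Ce₂(CO₃)₃ dissolves, [Ce³⁺] = 2s and [CO₃²⁻] = 3s.
Ksp = [Ce³⁺]^2[CO₃²⁻]^3 = (2s)^2 · (3s)^3 = 108s^5 = 7.4×10⁻³⁵
s = 5.9×10⁻⁸ M
[Ce³⁺] = 2s = 1.2×10⁻⁷ M

1.2×10⁻⁷ M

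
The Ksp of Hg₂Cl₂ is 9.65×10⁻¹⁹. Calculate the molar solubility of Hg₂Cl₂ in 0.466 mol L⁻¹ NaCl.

4.44×10⁻¹⁸ M

Hg₂Cl₂(s) ⇌ Hg₂²⁺(aq) + 2 Cl⁻(aq)
Cl⁻ is already present at 0.466 mol L⁻¹. If s mol/L of Hg₂Cl₂ dissolves, [Hg₂²⁺] = s while [Cl⁻] ≈ 0.466 mol L⁻¹.
Ksp = [Hg₂²⁺][Cl⁻]^2 = s(0.466)^2
s = 9.65×10⁻¹⁹ / (0.466)^2 = 4.44×10⁻¹⁸
s = 4.44×10⁻¹⁸ mol L⁻¹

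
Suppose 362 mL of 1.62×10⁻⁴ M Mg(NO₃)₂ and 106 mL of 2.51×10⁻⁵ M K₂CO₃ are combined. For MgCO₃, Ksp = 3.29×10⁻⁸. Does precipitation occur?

No

After mixing, V = 362 mL + 106 mL = 468 mL.
[Mg²⁺] = (1.62×10⁻⁴)(362)/468 = 1.25×10⁻⁴ M
[CO₃²⁻] = (2.51×10⁻⁵)(106)/468 = 5.69×10⁻⁶ M
Q = [Mg²⁺][CO₃²⁻] = 7.12×10⁻¹⁰
Q = 7.12×10⁻¹⁰ < Ksp = 3.29×10⁻⁸, so the solution is unsaturated and no precipitate forms.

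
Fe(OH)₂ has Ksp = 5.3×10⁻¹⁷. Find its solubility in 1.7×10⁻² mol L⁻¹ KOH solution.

1.8×10⁻¹³ M

Fe(OH)₂(s) ⇌ Fe²⁺(aq) + 2 OH⁻(aq)
With OH⁻ already at 1.7×10⁻² mol L⁻¹ and s small, take [OH⁻] ≈ 1.7×10⁻² mol L⁻¹ and [Fe²⁺] = s.
Ksp = [Fe²⁺][OH⁻]^2 = s(1.7×10⁻²)^2
s = 5.3×10⁻¹⁷ / (1.7×10⁻²)^2 = 1.8×10⁻¹³
s = 1.8×10⁻¹³ mol L⁻¹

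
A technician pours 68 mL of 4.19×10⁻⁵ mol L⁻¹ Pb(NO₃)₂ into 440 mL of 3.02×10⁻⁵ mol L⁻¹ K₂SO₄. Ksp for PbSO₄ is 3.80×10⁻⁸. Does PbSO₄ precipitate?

No

Total volume after mixing = 68 + 440 = 508 mL.
[Pb²⁺] = (4.19×10⁻⁵)(68)/508 = 5.61×10⁻⁶ mol L⁻¹
[SO₄²⁻] = (3.02×10⁻⁵)(440)/508 = 2.62×10⁻⁵ mol L⁻¹
Q = [Pb²⁺][SO₄²⁻] = 1.47×10⁻¹⁰
Q < Ksp (1.47×10⁻¹⁰ vs 3.80×10⁻⁸); the solution remains unsaturated and no precipitate forms.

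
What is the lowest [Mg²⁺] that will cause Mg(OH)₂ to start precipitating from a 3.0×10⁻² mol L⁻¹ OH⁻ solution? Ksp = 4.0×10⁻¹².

4.4×10⁻⁹ M

Each salt precipitates once Q = Ksp for that salt.
Mg(OH)₂(s) ⇌ Mg²⁺(aq) + 2 OH⁻(aq)
Ksp = [Mg²⁺][OH⁻]^2 = [Mg²⁺](3.0×10⁻²)^2
[Mg²⁺] = 4.0×10⁻¹² / (3.0×10⁻²)^2 = 4.4×10⁻⁹
[Mg²⁺] = 4.4×10⁻⁹ mol L⁻¹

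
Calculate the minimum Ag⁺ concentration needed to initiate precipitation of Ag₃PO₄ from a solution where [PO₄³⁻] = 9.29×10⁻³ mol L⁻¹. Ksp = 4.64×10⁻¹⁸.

7.93×10⁻⁶ M

The threshold for precipitation is Q = Ksp.
Ag₃PO₄(s) ⇌ 3 Ag⁺(aq) + PO₄³⁻(aq)
Ksp = [Ag⁺]^3[PO₄³⁻] = [Ag⁺]^3(9.29×10⁻³)
[Ag⁺]^3 = 4.64×10⁻¹⁸ / (9.29×10⁻³) = 4.99×10⁻¹⁶
[Ag⁺] = 7.93×10⁻⁶ mol L⁻¹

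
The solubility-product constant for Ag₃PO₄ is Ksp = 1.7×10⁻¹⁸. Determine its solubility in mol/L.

Ag₃PO₄(s) ⇌ 3 Ag⁺(aq) + PO₄³⁻(aq)
Call the molar solubility s, so that [Ag⁺] = 3s and [PO₄³⁻] = s.
Ksp = [Ag⁺]^3[PO₄³⁻] = (3s)^3 · s = 27s^4
27s^4 = 1.7×10⁻¹⁸  ⇒  s^4 = 6.3×10⁻²⁰
s = (6.3×10⁻²⁰)^(1/4) = 1.6×10⁻⁵ mol/L

1.6×10⁻⁵ M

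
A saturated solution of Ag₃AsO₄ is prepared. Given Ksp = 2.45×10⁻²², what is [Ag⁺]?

5.21×10⁻⁶ M

Ag₃AsO₄(s) ⇌ 3 Ag⁺(aq) + AsO₄³⁻(aq)
With molar solubility s: [Ag⁺] = 3s, [AsO₄³⁻] = s.
Ksp = [Ag⁺]^3[AsO₄³⁻] = (3s)^3 · s = 27s^4 = 2.45×10⁻²²
s = 1.74×10⁻⁶ mol/L
[Ag⁺] = 3s = 5.21×10⁻⁶ mol/L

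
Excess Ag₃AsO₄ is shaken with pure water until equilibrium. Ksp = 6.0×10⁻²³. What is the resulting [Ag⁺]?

3.7×10⁻⁶ M

Ag₃AsO₄(s) ⇌ 3 Ag⁺(aq) + AsO₄³⁻(aq)
Let s be the molar solubility. Then [Ag⁺] = 3s and [AsO₄³⁻] = s.
Ksp = [Ag⁺]^3[AsO₄³⁻] = (3s)^3 · s = 27s^4 = 6.0×10⁻²³
s = 1.2×10⁻⁶ mol L⁻¹
[Ag⁺] = 3s = 3.7×10⁻⁶ mol L⁻¹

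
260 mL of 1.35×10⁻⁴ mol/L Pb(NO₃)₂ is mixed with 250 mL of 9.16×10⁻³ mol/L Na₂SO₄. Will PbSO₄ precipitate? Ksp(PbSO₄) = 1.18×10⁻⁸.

The combined volume is 510 mL.
[Pb²⁺] = (1.35×10⁻⁴)(260)/510 = 6.88×10⁻⁵ mol/L
[SO₄²⁻] = (9.16×10⁻³)(250)/510 = 4.49×10⁻³ mol/L
Q = [Pb²⁺][SO₄²⁻] = 3.09×10⁻⁷
Q = 3.09×10⁻⁷ > Ksp = 1.18×10⁻⁸, so the solution is supersaturated and PbSO₄ precipitates.

Yes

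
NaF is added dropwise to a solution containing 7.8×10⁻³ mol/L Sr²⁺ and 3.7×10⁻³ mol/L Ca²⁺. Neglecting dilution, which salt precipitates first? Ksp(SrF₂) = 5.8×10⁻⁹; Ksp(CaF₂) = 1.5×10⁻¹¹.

Each salt precipitates once Q = Ksp for that salt.
For SrF₂: [F⁻] = (Ksp/[Sr²⁺])^(1/2) = 8.6×10⁻⁴ mol/L
For CaF₂: [F⁻] = (Ksp/[Ca²⁺])^(1/2) = 6.4×10⁻⁵ mol/L
CaF₂ requires the lower [F⁻], so it precipitates first.

CaF₂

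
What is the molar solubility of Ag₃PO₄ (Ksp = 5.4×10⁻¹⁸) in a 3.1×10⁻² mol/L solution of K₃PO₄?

Ag₃PO₄(s) ⇌ 3 Ag⁺(aq) + PO₄³⁻(aq)
Let s be the solubility of Ag₃PO₄ here. The common ion gives [PO₄³⁻] ≈ 3.1×10⁻² mol/L, and [Ag⁺] = 3s.
Ksp = [Ag⁺]^3[PO₄³⁻] = (3s)^3(3.1×10⁻²)
(3s)^3 = 5.4×10⁻¹⁸ / (3.1×10⁻²) = 1.7×10⁻¹⁶
s = 1.9×10⁻⁶ mol/L

1.9×10⁻⁶ M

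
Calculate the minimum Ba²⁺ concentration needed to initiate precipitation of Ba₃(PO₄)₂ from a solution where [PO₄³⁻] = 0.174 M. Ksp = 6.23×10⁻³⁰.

5.90×10⁻¹⁰ M

Precipitation of each salt begins when its ion product equals Ksp.
Ba₃(PO₄)₂(s) ⇌ 3 Ba²⁺(aq) + 2 PO₄³⁻(aq)
Ksp = [Ba²⁺]^3[PO₄³⁻]^2 = [Ba²⁺]^3(0.174)^2
[Ba²⁺]^3 = 6.23×10⁻³⁰ / (0.174)^2 = 2.06×10⁻²⁸
[Ba²⁺] = 5.90×10⁻¹⁰ M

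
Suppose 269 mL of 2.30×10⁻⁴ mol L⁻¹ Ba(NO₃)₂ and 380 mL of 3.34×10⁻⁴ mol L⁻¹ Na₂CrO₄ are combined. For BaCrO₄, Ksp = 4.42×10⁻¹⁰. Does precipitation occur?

Yes

Total volume after mixing = 269 + 380 = 649 mL.
[Ba²⁺] = (2.30×10⁻⁴)(269)/649 = 9.53×10⁻⁵ mol L⁻¹
[CrO₄²⁻] = (3.34×10⁻⁴)(380)/649 = 1.96×10⁻⁴ mol L⁻¹
Q = [Ba²⁺][CrO₄²⁻] = 1.86×10⁻⁸
Because Q > Ksp (1.86×10⁻⁸ vs 4.42×10⁻¹⁰), a precipitate of BaCrO₄ forms.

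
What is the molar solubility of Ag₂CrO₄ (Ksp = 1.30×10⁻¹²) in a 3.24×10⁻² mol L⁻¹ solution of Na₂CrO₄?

Ag₂CrO₄(s) ⇌ 2 Ag⁺(aq) + CrO₄²⁻(aq)
CrO₄²⁻ is already present at 3.24×10⁻² mol L⁻¹. If s mol/L of Ag₂CrO₄ dissolves, [Ag⁺] = 2s while [CrO₄²⁻] ≈ 3.24×10⁻² mol L⁻¹.
Ksp = [Ag⁺]^2[CrO₄²⁻] = (2s)^2(3.24×10⁻²)
(2s)^2 = 1.30×10⁻¹² / (3.24×10⁻²) = 4.01×10⁻¹¹
s = 3.17×10⁻⁶ mol L⁻¹

3.17×10⁻⁶ M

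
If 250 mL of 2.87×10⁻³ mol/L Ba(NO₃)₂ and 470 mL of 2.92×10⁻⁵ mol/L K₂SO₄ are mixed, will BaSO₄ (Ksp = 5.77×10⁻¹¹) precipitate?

The combined volume is 720 mL.
[Ba²⁺] = (2.87×10⁻³)(250)/720 = 9.97×10⁻⁴ mol/L
[SO₄²⁻] = (2.92×10⁻⁵)(470)/720 = 1.91×10⁻⁵ mol/L
Q = [Ba²⁺][SO₄²⁻] = 1.90×10⁻⁸
Since Q (1.90×10⁻⁸) exceeds Ksp (5.77×10⁻¹¹), BaSO₄ will precipitate.

Yes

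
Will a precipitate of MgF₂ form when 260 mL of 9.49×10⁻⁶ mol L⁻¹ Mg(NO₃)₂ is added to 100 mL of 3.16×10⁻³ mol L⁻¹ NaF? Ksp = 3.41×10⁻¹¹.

Total volume after mixing = 260 + 100 = 360 mL.
[Mg²⁺] = (9.49×10⁻⁶)(260)/360 = 6.85×10⁻⁶ mol L⁻¹
[F⁻] = (3.16×10⁻³)(100)/360 = 8.78×10⁻⁴ mol L⁻¹
Q = [Mg²⁺][F⁻]^2 = 5.28×10⁻¹²
Since Q (5.28×10⁻¹²) is less than Ksp (3.41×10⁻¹¹), no MgF₂ precipitates.

No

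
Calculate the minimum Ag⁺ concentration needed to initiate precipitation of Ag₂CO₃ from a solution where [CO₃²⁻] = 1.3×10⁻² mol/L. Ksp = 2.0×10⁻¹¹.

Precipitation of each salt begins when its ion product equals Ksp.
Ag₂CO₃(s) ⇌ 2 Ag⁺(aq) + CO₃²⁻(aq)
Ksp = [Ag⁺]^2[CO₃²⁻] = [Ag⁺]^2(1.3×10⁻²)
[Ag⁺]^2 = 2.0×10⁻¹¹ / (1.3×10⁻²) = 1.5×10⁻⁹
[Ag⁺] = 3.9×10⁻⁵ mol/L

3.9×10⁻⁵ M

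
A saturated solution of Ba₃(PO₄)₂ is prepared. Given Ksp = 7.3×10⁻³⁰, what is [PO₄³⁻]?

Ba₃(PO₄)₂(s) ⇌ 3 Ba²⁺(aq) + 2 PO₄³⁻(aq)
Call the molar solubility s, so that [Ba²⁺] = 3s and [PO₄³⁻] = 2s.
Ksp = [Ba²⁺]^3[PO₄³⁻]^2 = (3s)^3 · (2s)^2 = 108s^5 = 7.3×10⁻³⁰
s = 5.8×10⁻⁷ M
[PO₄³⁻] = 2s = 1.2×10⁻⁶ M

1.2×10⁻⁶ M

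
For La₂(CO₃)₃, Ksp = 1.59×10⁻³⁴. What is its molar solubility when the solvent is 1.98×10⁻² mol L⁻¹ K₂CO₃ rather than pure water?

2.26×10⁻¹⁵ M

La₂(CO₃)₃(s) ⇌ 2 La³⁺(aq) + 3 CO₃²⁻(aq)
The solution already contains CO₃²⁻ at 1.98×10⁻² mol L⁻¹. Let s be the molar solubility of La₂(CO₃)₃.
[CO₃²⁻] ≈ 1.98×10⁻² mol L⁻¹ (common ion dominates); [La³⁺] = 2s.
Ksp = [La³⁺]^2[CO₃²⁻]^3 = (2s)^2(1.98×10⁻²)^3
(2s)^2 = 1.59×10⁻³⁴ / (1.98×10⁻²)^3 = 2.05×10⁻²⁹
s = 2.26×10⁻¹⁵ mol L⁻¹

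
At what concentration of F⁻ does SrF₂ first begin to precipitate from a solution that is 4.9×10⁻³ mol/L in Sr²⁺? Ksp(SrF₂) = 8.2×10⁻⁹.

The threshold for precipitation is Q = Ksp.
SrF₂(s) ⇌ Sr²⁺(aq) + 2 F⁻(aq)
Ksp = [Sr²⁺][F⁻]^2 = [F⁻]^2(4.9×10⁻³)
[F⁻]^2 = 8.2×10⁻⁹ / (4.9×10⁻³) = 1.7×10⁻⁶
[F⁻] = 1.3×10⁻³ mol/L

1.3×10⁻³ M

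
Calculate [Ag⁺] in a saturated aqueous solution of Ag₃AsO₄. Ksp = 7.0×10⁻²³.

3.8×10⁻⁶ M

Ag₃AsO₄(s) ⇌ 3 Ag⁺(aq) + AsO₄³⁻(aq)
Call the molar solubility s, so that [Ag⁺] = 3s and [AsO₄³⁻] = s.
Ksp = [Ag⁺]^3[AsO₄³⁻] = (3s)^3 · s = 27s^4 = 7.0×10⁻²³
s = 1.3×10⁻⁶ M
[Ag⁺] = 3s = 3.8×10⁻⁶ M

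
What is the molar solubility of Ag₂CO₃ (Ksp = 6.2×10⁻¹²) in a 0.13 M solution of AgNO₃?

3.7×10⁻¹⁰ M

Ag₂CO₃(s) ⇌ 2 Ag⁺(aq) + CO₃²⁻(aq)
Let s be the solubility of Ag₂CO₃ here. The common ion gives [Ag⁺] ≈ 0.13 M, and [CO₃²⁻] = s.
Ksp = [Ag⁺]^2[CO₃²⁻] = (0.13)^2s
s = 6.2×10⁻¹² / (0.13)^2 = 3.7×10⁻¹⁰
s = 3.7×10⁻¹⁰ M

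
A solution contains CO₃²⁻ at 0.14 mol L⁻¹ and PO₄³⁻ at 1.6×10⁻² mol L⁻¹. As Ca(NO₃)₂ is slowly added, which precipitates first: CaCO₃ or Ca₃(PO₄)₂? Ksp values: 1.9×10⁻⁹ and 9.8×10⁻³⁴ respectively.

The threshold for precipitation is Q = Ksp.
For CaCO₃: [Ca²⁺] = (Ksp/[CO₃²⁻]) = 1.4×10⁻⁸ mol L⁻¹
For Ca₃(PO₄)₂: [Ca²⁺] = (Ksp/[PO₄³⁻]^2)^(1/3) = 1.6×10⁻¹⁰ mol L⁻¹
Since Ca₃(PO₄)₂ needs less Ca²⁺ to reach saturation, it precipitates first.

Ca₃(PO₄)₂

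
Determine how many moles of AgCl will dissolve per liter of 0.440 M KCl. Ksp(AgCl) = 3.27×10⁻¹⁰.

7.43×10⁻¹⁰ M

AgCl(s) ⇌ Ag⁺(aq) + Cl⁻(aq)
The solution already contains Cl⁻ at 0.440 M. Let s be the molar solubility of AgCl.
[Cl⁻] ≈ 0.440 M (common ion dominates); [Ag⁺] = s.
Ksp = [Ag⁺][Cl⁻] = s(0.440)
s = 3.27×10⁻¹⁰ / (0.440) = 7.43×10⁻¹⁰
s = 7.43×10⁻¹⁰ M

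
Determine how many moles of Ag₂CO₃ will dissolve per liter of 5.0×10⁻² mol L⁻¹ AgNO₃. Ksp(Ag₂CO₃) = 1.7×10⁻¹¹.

6.8×10⁻⁹ M

Ag₂CO₃(s) ⇌ 2 Ag⁺(aq) + CO₃²⁻(aq)
Let s be the solubility of Ag₂CO₃ here. The common ion gives [Ag⁺] ≈ 5.0×10⁻² mol L⁻¹, and [CO₃²⁻] = s.
Ksp = [Ag⁺]^2[CO₃²⁻] = (5.0×10⁻²)^2s
s = 1.7×10⁻¹¹ / (5.0×10⁻²)^2 = 6.8×10⁻⁹
s = 6.8×10⁻⁹ mol L⁻¹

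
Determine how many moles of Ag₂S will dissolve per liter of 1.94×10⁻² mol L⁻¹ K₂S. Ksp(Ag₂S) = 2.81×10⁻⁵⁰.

Ag₂S(s) ⇌ 2 Ag⁺(aq) + S²⁻(aq)
S²⁻ is already present at 1.94×10⁻² mol L⁻¹. If s mol/L of Ag₂S dissolves, [Ag⁺] = 2s while [S²⁻] ≈ 1.94×10⁻² mol L⁻¹.
Ksp = [Ag⁺]^2[S²⁻] = (2s)^2(1.94×10⁻²)
(2s)^2 = 2.81×10⁻⁵⁰ / (1.94×10⁻²) = 1.45×10⁻⁴⁸
s = 6.02×10⁻²⁵ mol L⁻¹

6.02×10⁻²⁵ M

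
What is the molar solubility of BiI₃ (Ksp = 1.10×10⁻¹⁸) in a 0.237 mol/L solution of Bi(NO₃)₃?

5.56×10⁻⁷ M

BiI₃(s) ⇌ Bi³⁺(aq) + 3 I⁻(aq)
With Bi³⁺ already at 0.237 mol/L and s small, take [Bi³⁺] ≈ 0.237 mol/L and [I⁻] = 3s.
Ksp = [Bi³⁺][I⁻]^3 = (0.237)(3s)^3
(3s)^3 = 1.10×10⁻¹⁸ / (0.237) = 4.64×10⁻¹⁸
s = 5.56×10⁻⁷ mol/L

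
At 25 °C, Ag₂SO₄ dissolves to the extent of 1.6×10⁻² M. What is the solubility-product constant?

Ksp = 1.6×10⁻⁵

Ag₂SO₄(s) ⇌ 2 Ag⁺(aq) + SO₄²⁻(aq)
Let s be the molar solubility. Then [Ag⁺] = 2s and [SO₄²⁻] = s.
Ksp = [Ag⁺]^2[SO₄²⁻] = (2s)^2 · s = 4s^3
Ksp = 4 × (1.6×10⁻²)^3 = 1.6×10⁻⁵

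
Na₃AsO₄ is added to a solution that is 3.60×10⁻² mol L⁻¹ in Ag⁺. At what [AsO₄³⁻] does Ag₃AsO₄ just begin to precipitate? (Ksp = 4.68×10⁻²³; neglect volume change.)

1.00×10⁻¹⁸ M

Precipitation begins when Q = Ksp.
Ag₃AsO₄(s) ⇌ 3 Ag⁺(aq) + AsO₄³⁻(aq)
Ksp = [Ag⁺]^3[AsO₄³⁻] = [AsO₄³⁻](3.60×10⁻²)^3
[AsO₄³⁻] = 4.68×10⁻²³ / (3.60×10⁻²)^3 = 1.00×10⁻¹⁸
[AsO₄³⁻] = 1.00×10⁻¹⁸ mol L⁻¹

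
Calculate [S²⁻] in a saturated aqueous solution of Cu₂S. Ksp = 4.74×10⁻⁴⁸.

Cu₂S(s) ⇌ 2 Cu⁺(aq) + S²⁻(aq)
Let s be the molar solubility. Then [Cu⁺] = 2s and [S²⁻] = s.
Ksp = [Cu⁺]^2[S²⁻] = (2s)^2 · s = 4s^3 = 4.74×10⁻⁴⁸
s = 1.06×10⁻¹⁶ M
[S²⁻] = s = 1.06×10⁻¹⁶ M

1.06×10⁻¹⁶ M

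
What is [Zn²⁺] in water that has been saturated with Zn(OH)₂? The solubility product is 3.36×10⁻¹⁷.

Zn(OH)₂(s) ⇌ Zn²⁺(aq) + 2 OH⁻(aq)
Let s be the molar solubility. Then [Zn²⁺] = s and [OH⁻] = 2s.
Ksp = [Zn²⁺][OH⁻]^2 = s · (2s)^2 = 4s^3 = 3.36×10⁻¹⁷
s = 2.03×10⁻⁶ M
[Zn²⁺] = s = 2.03×10⁻⁶ M

2.03×10⁻⁶ M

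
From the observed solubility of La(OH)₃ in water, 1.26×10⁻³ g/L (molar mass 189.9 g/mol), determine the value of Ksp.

Ksp = 5.23×10⁻²⁰

Convert to molarity: s = 1.26×10⁻³ / 189.9 = 6.6351×10⁻⁶ mol/L
La(OH)₃(s) ⇌ La³⁺(aq) + 3 OH⁻(aq)
If s mol/L of La(OH)₃ dissolves, [La³⁺] = s and [OH⁻] = 3s.
Ksp = [La³⁺][OH⁻]^3 = s · (3s)^3 = 27s^4
Ksp = 27 × (6.6351×10⁻⁶)^4 = 5.23×10⁻²⁰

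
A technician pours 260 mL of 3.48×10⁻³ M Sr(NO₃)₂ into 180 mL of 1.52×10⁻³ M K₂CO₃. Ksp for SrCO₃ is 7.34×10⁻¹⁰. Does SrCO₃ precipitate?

Yes

Total volume after mixing = 260 + 180 = 440 mL.
[Sr²⁺] = (3.48×10⁻³)(260)/440 = 2.06×10⁻³ M
[CO₃²⁻] = (1.52×10⁻³)(180)/440 = 6.22×10⁻⁴ M
Q = [Sr²⁺][CO₃²⁻] = 1.28×10⁻⁶
Because Q > Ksp (1.28×10⁻⁶ vs 7.34×10⁻¹⁰), a precipitate of SrCO₃ forms.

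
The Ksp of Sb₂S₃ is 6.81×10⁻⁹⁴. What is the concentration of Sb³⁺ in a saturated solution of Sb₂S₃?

Sb₂S₃(s) ⇌ 2 Sb³⁺(aq) + 3 S²⁻(aq)
For each mole of Sb₂S₃ that dissolves per liter, [Sb³⁺] = 2s and [S²⁻] = 3s; let s denote this solubility.
Ksp = [Sb³⁺]^2[S²⁻]^3 = (2s)^2 · (3s)^3 = 108s^5 = 6.81×10⁻⁹⁴
s = 9.12×10⁻²⁰ M
[Sb³⁺] = 2s = 1.82×10⁻¹⁹ M

1.82×10⁻¹⁹ M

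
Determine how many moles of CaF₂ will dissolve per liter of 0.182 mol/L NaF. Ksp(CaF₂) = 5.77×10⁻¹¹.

1.74×10⁻⁹ M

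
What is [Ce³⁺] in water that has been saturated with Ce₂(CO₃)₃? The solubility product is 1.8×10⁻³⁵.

8.8×10⁻⁸ M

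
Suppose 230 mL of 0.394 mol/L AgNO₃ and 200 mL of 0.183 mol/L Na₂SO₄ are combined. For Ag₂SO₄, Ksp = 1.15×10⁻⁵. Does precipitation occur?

Yes

Total volume after mixing = 230 + 200 = 430 mL.
[Ag⁺] = (0.394)(230)/430 = 0.211 mol/L
[SO₄²⁻] = (0.183)(200)/430 = 8.51×10⁻² mol/L
Q = [Ag⁺]^2[SO₄²⁻] = 3.78×10⁻³
Since Q (3.78×10⁻³) exceeds Ksp (1.15×10⁻⁵), Ag₂SO₄ will precipitate.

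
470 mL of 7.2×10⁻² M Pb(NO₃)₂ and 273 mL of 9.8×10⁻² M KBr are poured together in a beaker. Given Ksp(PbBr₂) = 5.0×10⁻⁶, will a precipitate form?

Yes

The combined volume is 743 mL.
[Pb²⁺] = (7.2×10⁻²)(470)/743 = 4.6×10⁻² M
[Br⁻] = (9.8×10⁻²)(273)/743 = 3.6×10⁻² M
Q = [Pb²⁺][Br⁻]^2 = 5.9×10⁻⁵
Because Q > Ksp (5.9×10⁻⁵ vs 5.0×10⁻⁶), a precipitate of PbBr₂ forms.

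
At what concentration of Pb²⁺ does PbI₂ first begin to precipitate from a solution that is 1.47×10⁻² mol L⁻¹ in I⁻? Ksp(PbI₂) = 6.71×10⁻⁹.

Precipitation of each salt begins when its ion product equals Ksp.
PbI₂(s) ⇌ Pb²⁺(aq) + 2 I⁻(aq)
Ksp = [Pb²⁺][I⁻]^2 = [Pb²⁺](1.47×10⁻²)^2
[Pb²⁺] = 6.71×10⁻⁹ / (1.47×10⁻²)^2 = 3.11×10⁻⁵
[Pb²⁺] = 3.11×10⁻⁵ mol L⁻¹

3.11×10⁻⁵ M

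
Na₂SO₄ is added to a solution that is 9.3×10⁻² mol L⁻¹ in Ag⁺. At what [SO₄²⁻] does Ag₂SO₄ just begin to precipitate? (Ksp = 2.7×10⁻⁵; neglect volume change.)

The threshold for precipitation is Q = Ksp.
Ag₂SO₄(s) ⇌ 2 Ag⁺(aq) + SO₄²⁻(aq)
Ksp = [Ag⁺]^2[SO₄²⁻] = [SO₄²⁻](9.3×10⁻²)^2
[SO₄²⁻] = 2.7×10⁻⁵ / (9.3×10⁻²)^2 = 3.1×10⁻³
[SO₄²⁻] = 3.1×10⁻³ mol L⁻¹

3.1×10⁻³ M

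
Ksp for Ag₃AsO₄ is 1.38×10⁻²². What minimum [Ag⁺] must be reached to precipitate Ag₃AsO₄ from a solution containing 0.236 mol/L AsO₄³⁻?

Precipitation begins when Q = Ksp.
Ag₃AsO₄(s) ⇌ 3 Ag⁺(aq) + AsO₄³⁻(aq)
Ksp = [Ag⁺]^3[AsO₄³⁻] = [Ag⁺]^3(0.236)
[Ag⁺]^3 = 1.38×10⁻²² / (0.236) = 5.85×10⁻²²
[Ag⁺] = 8.36×10⁻⁸ mol/L

8.36×10⁻⁸ M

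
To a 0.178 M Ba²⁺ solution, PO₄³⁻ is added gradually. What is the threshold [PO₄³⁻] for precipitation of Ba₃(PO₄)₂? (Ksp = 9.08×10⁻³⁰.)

4.01×10⁻¹⁴ M

Precipitation of each salt begins when its ion product equals Ksp.
Ba₃(PO₄)₂(s) ⇌ 3 Ba²⁺(aq) + 2 PO₄³⁻(aq)
Ksp = [Ba²⁺]^3[PO₄³⁻]^2 = [PO₄³⁻]^2(0.178)^3
[PO₄³⁻]^2 = 9.08×10⁻³⁰ / (0.178)^3 = 1.61×10⁻²⁷
[PO₄³⁻] = 4.01×10⁻¹⁴ M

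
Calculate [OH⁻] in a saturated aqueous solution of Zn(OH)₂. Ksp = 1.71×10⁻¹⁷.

3.25×10⁻⁶ M

Zn(OH)₂(s) ⇌ Zn²⁺(aq) + 2 OH⁻(aq)
If s mol/L of Zn(OH)₂ dissolves, [Zn²⁺] = s and [OH⁻] = 2s.
Ksp = [Zn²⁺][OH⁻]^2 = s · (2s)^2 = 4s^3 = 1.71×10⁻¹⁷
s = 1.62×10⁻⁶ M
[OH⁻] = 2s = 3.25×10⁻⁶ M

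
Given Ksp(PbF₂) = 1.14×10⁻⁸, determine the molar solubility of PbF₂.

1.42×10⁻³ M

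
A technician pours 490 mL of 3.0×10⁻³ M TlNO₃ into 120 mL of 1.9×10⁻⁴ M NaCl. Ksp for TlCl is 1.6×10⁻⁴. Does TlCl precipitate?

No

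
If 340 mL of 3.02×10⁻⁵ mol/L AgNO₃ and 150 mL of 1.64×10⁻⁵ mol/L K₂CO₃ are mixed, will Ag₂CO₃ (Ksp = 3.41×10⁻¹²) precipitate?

No

After mixing, V = 340 mL + 150 mL = 490 mL.
[Ag⁺] = (3.02×10⁻⁵)(340)/490 = 2.10×10⁻⁵ mol/L
[CO₃²⁻] = (1.64×10⁻⁵)(150)/490 = 5.02×10⁻⁶ mol/L
Q = [Ag⁺]^2[CO₃²⁻] = 2.20×10⁻¹⁵
Q = 2.20×10⁻¹⁵ < Ksp = 3.41×10⁻¹², so the solution is unsaturated and no precipitate forms.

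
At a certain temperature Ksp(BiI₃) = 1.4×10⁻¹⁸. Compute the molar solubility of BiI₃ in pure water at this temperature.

1.5×10⁻⁵ M

BiI₃(s) ⇌ Bi³⁺(aq) + 3 I⁻(aq)
If s mol/L of BiI₃ dissolves, [Bi³⁺] = s and [I⁻] = 3s.
Ksp = [Bi³⁺][I⁻]^3 = s · (3s)^3 = 27s^4
27s^4 = 1.4×10⁻¹⁸  ⇒  s^4 = 5.2×10⁻²⁰
s = (5.2×10⁻²⁰)^(1/4) = 1.5×10⁻⁵ mol/L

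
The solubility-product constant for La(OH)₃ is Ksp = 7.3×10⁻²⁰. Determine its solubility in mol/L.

La(OH)₃(s) ⇌ La³⁺(aq) + 3 OH⁻(aq)
Call the molar solubility s, so that [La³⁺] = s and [OH⁻] = 3s.
Ksp = [La³⁺][OH⁻]^3 = s · (3s)^3 = 27s^4
27s^4 = 7.3×10⁻²⁰  ⇒  s^4 = 2.7×10⁻²¹
s = 7.2×10⁻⁶ M

7.2×10⁻⁶ M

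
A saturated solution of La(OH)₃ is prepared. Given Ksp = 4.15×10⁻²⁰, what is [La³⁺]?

La(OH)₃(s) ⇌ La³⁺(aq) + 3 OH⁻(aq)
For each mole of La(OH)₃ that dissolves per liter, [La³⁺] = s and [OH⁻] = 3s; let s denote this solubility.
Ksp = [La³⁺][OH⁻]^3 = s · (3s)^3 = 27s^4 = 4.15×10⁻²⁰
s = 6.26×10⁻⁶ mol L⁻¹
[La³⁺] = s = 6.26×10⁻⁶ mol L⁻¹

6.26×10⁻⁶ M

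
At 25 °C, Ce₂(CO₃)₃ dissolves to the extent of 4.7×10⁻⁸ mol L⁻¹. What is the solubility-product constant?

Ksp = 2.5×10⁻³⁵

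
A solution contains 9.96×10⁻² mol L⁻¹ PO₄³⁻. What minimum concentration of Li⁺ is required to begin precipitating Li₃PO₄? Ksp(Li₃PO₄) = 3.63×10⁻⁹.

3.32×10⁻³ M

Precipitation begins when Q = Ksp.
Li₃PO₄(s) ⇌ 3 Li⁺(aq) + PO₄³⁻(aq)
Ksp = [Li⁺]^3[PO₄³⁻] = [Li⁺]^3(9.96×10⁻²)
[Li⁺]^3 = 3.63×10⁻⁹ / (9.96×10⁻²) = 3.64×10⁻⁸
[Li⁺] = 3.32×10⁻³ mol L⁻¹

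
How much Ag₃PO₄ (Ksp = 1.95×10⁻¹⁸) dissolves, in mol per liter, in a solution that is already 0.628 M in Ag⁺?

Ag₃PO₄(s) ⇌ 3 Ag⁺(aq) + PO₄³⁻(aq)
Ag⁺ is already present at 0.628 M. If s mol/L of Ag₃PO₄ dissolves, [PO₄³⁻] = s while [Ag⁺] ≈ 0.628 M.
Ksp = [Ag⁺]^3[PO₄³⁻] = (0.628)^3s
s = 1.95×10⁻¹⁸ / (0.628)^3 = 7.87×10⁻¹⁸
s = 7.87×10⁻¹⁸ M

7.87×10⁻¹⁸ M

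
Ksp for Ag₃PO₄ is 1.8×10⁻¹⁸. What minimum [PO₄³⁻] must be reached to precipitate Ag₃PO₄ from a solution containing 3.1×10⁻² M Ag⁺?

6.0×10⁻¹⁴ M

Precipitation begins when Q = Ksp.
Ag₃PO₄(s) ⇌ 3 Ag⁺(aq) + PO₄³⁻(aq)
Ksp = [Ag⁺]^3[PO₄³⁻] = [PO₄³⁻](3.1×10⁻²)^3
[PO₄³⁻] = 1.8×10⁻¹⁸ / (3.1×10⁻²)^3 = 6.0×10⁻¹⁴
[PO₄³⁻] = 6.0×10⁻¹⁴ M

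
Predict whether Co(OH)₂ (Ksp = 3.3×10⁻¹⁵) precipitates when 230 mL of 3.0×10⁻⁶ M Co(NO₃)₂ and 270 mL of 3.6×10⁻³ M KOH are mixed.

The combined volume is 500 mL.
[Co²⁺] = (3.0×10⁻⁶)(230)/500 = 1.4×10⁻⁶ M
[OH⁻] = (3.6×10⁻³)(270)/500 = 1.9×10⁻³ M
Q = [Co²⁺][OH⁻]^2 = 5.2×10⁻¹²
Because Q > Ksp (5.2×10⁻¹² vs 3.3×10⁻¹⁵), a precipitate of Co(OH)₂ forms.

Yes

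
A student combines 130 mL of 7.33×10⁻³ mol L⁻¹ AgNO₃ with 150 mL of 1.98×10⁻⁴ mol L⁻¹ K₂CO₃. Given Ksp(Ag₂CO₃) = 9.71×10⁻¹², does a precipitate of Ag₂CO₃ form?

Total volume after mixing = 130 + 150 = 280 mL.
[Ag⁺] = (7.33×10⁻³)(130)/280 = 3.40×10⁻³ mol L⁻¹
[CO₃²⁻] = (1.98×10⁻⁴)(150)/280 = 1.06×10⁻⁴ mol L⁻¹
Q = [Ag⁺]^2[CO₃²⁻] = 1.23×10⁻⁹
Since Q (1.23×10⁻⁹) exceeds Ksp (9.71×10⁻¹²), Ag₂CO₃ will precipitate.

Yes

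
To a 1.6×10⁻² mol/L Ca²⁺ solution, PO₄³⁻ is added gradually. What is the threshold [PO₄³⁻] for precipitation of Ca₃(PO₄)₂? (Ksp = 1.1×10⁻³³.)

1.6×10⁻¹⁴ M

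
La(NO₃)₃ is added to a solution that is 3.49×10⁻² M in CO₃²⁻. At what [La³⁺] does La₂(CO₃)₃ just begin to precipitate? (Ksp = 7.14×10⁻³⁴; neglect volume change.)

A salt starts to precipitate once the ion product Q reaches its Ksp.
La₂(CO₃)₃(s) ⇌ 2 La³⁺(aq) + 3 CO₃²⁻(aq)
Ksp = [La³⁺]^2[CO₃²⁻]^3 = [La³⁺]^2(3.49×10⁻²)^3
[La³⁺]^2 = 7.14×10⁻³⁴ / (3.49×10⁻²)^3 = 1.68×10⁻²⁹
[La³⁺] = 4.10×10⁻¹⁵ M

4.10×10⁻¹⁵ M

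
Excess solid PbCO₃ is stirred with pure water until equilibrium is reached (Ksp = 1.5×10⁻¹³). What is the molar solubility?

PbCO₃(s) ⇌ Pb²⁺(aq) + CO₃²⁻(aq)
With molar solubility s: [Pb²⁺] = s, [CO₃²⁻] = s.
Ksp = [Pb²⁺][CO₃²⁻] = s · s = s^2
s^2 = 1.5×10⁻¹³
s = 3.9×10⁻⁷ M

3.9×10⁻⁷ M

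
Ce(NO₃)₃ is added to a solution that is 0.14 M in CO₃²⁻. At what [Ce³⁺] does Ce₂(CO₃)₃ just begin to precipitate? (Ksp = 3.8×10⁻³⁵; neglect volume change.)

1.2×10⁻¹⁶ M

Each salt precipitates once Q = Ksp for that salt.
Ce₂(CO₃)₃(s) ⇌ 2 Ce³⁺(aq) + 3 CO₃²⁻(aq)
Ksp = [Ce³⁺]^2[CO₃²⁻]^3 = [Ce³⁺]^2(0.14)^3
[Ce³⁺]^2 = 3.8×10⁻³⁵ / (0.14)^3 = 1.4×10⁻³²
[Ce³⁺] = 1.2×10⁻¹⁶ M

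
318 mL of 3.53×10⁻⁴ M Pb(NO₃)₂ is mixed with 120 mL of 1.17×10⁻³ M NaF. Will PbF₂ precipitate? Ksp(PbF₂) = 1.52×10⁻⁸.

No

The combined volume is 438 mL.
[Pb²⁺] = (3.53×10⁻⁴)(318)/438 = 2.56×10⁻⁴ M
[F⁻] = (1.17×10⁻³)(120)/438 = 3.21×10⁻⁴ M
Q = [Pb²⁺][F⁻]^2 = 2.63×10⁻¹¹
Since Q (2.63×10⁻¹¹) is less than Ksp (1.52×10⁻⁸), no PbF₂ precipitates.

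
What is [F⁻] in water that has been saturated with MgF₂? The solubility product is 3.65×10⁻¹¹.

MgF₂(s) ⇌ Mg²⁺(aq) + 2 F⁻(aq)
If s mol/L of MgF₂ dissolves, [Mg²⁺] = s and [F⁻] = 2s.
Ksp = [Mg²⁺][F⁻]^2 = s · (2s)^2 = 4s^3 = 3.65×10⁻¹¹
s = 2.09×10⁻⁴ mol L⁻¹
[F⁻] = 2s = 4.18×10⁻⁴ mol L⁻¹

4.18×10⁻⁴ M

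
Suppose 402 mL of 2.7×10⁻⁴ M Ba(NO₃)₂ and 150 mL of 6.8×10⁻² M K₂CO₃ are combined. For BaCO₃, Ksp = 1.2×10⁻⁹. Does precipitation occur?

Yes

After mixing, V = 402 mL + 150 mL = 552 mL.
[Ba²⁺] = (2.7×10⁻⁴)(402)/552 = 2.0×10⁻⁴ M
[CO₃²⁻] = (6.8×10⁻²)(150)/552 = 1.8×10⁻² M
Q = [Ba²⁺][CO₃²⁻] = 3.6×10⁻⁶
Since Q (3.6×10⁻⁶) exceeds Ksp (1.2×10⁻⁹), BaCO₃ will precipitate.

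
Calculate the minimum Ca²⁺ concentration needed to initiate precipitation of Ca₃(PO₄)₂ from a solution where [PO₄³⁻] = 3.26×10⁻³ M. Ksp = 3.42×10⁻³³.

The threshold for precipitation is Q = Ksp.
Ca₃(PO₄)₂(s) ⇌ 3 Ca²⁺(aq) + 2 PO₄³⁻(aq)
Ksp = [Ca²⁺]^3[PO₄³⁻]^2 = [Ca²⁺]^3(3.26×10⁻³)^2
[Ca²⁺]^3 = 3.42×10⁻³³ / (3.26×10⁻³)^2 = 3.22×10⁻²⁸
[Ca²⁺] = 6.85×10⁻¹⁰ M

6.85×10⁻¹⁰ M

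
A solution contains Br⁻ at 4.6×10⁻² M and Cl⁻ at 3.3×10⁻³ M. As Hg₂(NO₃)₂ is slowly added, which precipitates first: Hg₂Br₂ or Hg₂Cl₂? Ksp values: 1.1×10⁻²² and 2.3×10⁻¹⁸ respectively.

Hg₂Br₂

A salt starts to precipitate once the ion product Q reaches its Ksp.
For Hg₂Br₂: [Hg₂²⁺] = (Ksp/[Br⁻]^2) = 5.2×10⁻²⁰ M
For Hg₂Cl₂: [Hg₂²⁺] = (Ksp/[Cl⁻]^2) = 2.1×10⁻¹³ M
The smaller threshold [Hg₂²⁺] is reached first, so Hg₂Br₂ precipitates first.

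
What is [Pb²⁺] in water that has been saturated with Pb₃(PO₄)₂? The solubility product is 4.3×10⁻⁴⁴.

2.5×10⁻⁹ M

Pb₃(PO₄)₂(s) ⇌ 3 Pb²⁺(aq) + 2 PO₄³⁻(aq)
Let s be the molar solubility. Then [Pb²⁺] = 3s and [PO₄³⁻] = 2s.
Ksp = [Pb²⁺]^3[PO₄³⁻]^2 = (3s)^3 · (2s)^2 = 108s^5 = 4.3×10⁻⁴⁴
s = 8.3×10⁻¹⁰ mol L⁻¹
[Pb²⁺] = 3s = 2.5×10⁻⁹ mol L⁻¹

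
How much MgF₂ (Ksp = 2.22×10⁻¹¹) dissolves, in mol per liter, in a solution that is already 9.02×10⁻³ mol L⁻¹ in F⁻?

MgF₂(s) ⇌ Mg²⁺(aq) + 2 F⁻(aq)
The solution already contains F⁻ at 9.02×10⁻³ mol L⁻¹. Let s be the molar solubility of MgF₂.
[F⁻] ≈ 9.02×10⁻³ mol L⁻¹ (common ion dominates); [Mg²⁺] = s.
Ksp = [Mg²⁺][F⁻]^2 = s(9.02×10⁻³)^2
s = 2.22×10⁻¹¹ / (9.02×10⁻³)^2 = 2.73×10⁻⁷
s = 2.73×10⁻⁷ mol L⁻¹

2.73×10⁻⁷ M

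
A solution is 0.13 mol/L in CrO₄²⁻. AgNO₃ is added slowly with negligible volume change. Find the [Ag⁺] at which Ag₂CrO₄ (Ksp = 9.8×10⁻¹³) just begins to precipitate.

2.7×10⁻⁶ M

The threshold for precipitation is Q = Ksp.
Ag₂CrO₄(s) ⇌ 2 Ag⁺(aq) + CrO₄²⁻(aq)
Ksp = [Ag⁺]^2[CrO₄²⁻] = [Ag⁺]^2(0.13)
[Ag⁺]^2 = 9.8×10⁻¹³ / (0.13) = 7.5×10⁻¹²
[Ag⁺] = 2.7×10⁻⁶ mol/L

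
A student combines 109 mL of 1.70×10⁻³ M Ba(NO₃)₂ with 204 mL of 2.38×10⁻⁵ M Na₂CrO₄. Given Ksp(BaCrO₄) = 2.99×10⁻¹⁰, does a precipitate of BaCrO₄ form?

Yes

Total volume after mixing = 109 + 204 = 313 mL.
[Ba²⁺] = (1.70×10⁻³)(109)/313 = 5.92×10⁻⁴ M
[CrO₄²⁻] = (2.38×10⁻⁵)(204)/313 = 1.55×10⁻⁵ M
Q = [Ba²⁺][CrO₄²⁻] = 9.18×10⁻⁹
Since Q (9.18×10⁻⁹) exceeds Ksp (2.99×10⁻¹⁰), BaCrO₄ will precipitate.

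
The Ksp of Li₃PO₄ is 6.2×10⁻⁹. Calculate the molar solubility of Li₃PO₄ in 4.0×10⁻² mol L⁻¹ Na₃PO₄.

1.8×10⁻³ M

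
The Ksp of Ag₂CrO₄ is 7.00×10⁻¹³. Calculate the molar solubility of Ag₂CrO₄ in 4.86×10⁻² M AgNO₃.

Ag₂CrO₄(s) ⇌ 2 Ag⁺(aq) + CrO₄²⁻(aq)
With Ag⁺ already at 4.86×10⁻² M and s small, take [Ag⁺] ≈ 4.86×10⁻² M and [CrO₄²⁻] = s.
Ksp = [Ag⁺]^2[CrO₄²⁻] = (4.86×10⁻²)^2s
s = 7.00×10⁻¹³ / (4.86×10⁻²)^2 = 2.96×10⁻¹⁰
s = 2.96×10⁻¹⁰ M

2.96×10⁻¹⁰ M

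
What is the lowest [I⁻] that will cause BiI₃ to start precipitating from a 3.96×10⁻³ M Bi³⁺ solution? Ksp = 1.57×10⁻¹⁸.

Precipitation begins when Q = Ksp.
BiI₃(s) ⇌ Bi³⁺(aq) + 3 I⁻(aq)
Ksp = [Bi³⁺][I⁻]^3 = [I⁻]^3(3.96×10⁻³)
[I⁻]^3 = 1.57×10⁻¹⁸ / (3.96×10⁻³) = 3.96×10⁻¹⁶
[I⁻] = 7.35×10⁻⁶ M

7.35×10⁻⁶ M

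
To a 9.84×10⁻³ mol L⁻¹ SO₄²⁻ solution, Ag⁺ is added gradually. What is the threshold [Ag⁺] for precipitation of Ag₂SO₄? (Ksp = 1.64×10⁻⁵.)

The threshold for precipitation is Q = Ksp.
Ag₂SO₄(s) ⇌ 2 Ag⁺(aq) + SO₄²⁻(aq)
Ksp = [Ag⁺]^2[SO₄²⁻] = [Ag⁺]^2(9.84×10⁻³)
[Ag⁺]^2 = 1.64×10⁻⁵ / (9.84×10⁻³) = 1.67×10⁻³
[Ag⁺] = 4.08×10⁻² mol L⁻¹

4.08×10⁻² M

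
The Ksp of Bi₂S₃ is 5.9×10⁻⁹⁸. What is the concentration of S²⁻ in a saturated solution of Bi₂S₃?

4.2×10⁻²⁰ M

Bi₂S₃(s) ⇌ 2 Bi³⁺(aq) + 3 S²⁻(aq)
With molar solubility s: [Bi³⁺] = 2s, [S²⁻] = 3s.
Ksp = [Bi³⁺]^2[S²⁻]^3 = (2s)^2 · (3s)^3 = 108s^5 = 5.9×10⁻⁹⁸
s = 1.4×10⁻²⁰ M
[S²⁻] = 3s = 4.2×10⁻²⁰ M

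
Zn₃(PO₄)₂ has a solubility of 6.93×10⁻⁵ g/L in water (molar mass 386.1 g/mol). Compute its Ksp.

Molar solubility s = (6.93×10⁻⁵ g/L) / (386.1 g/mol) = 1.7949×10⁻⁷ mol/L
Zn₃(PO₄)₂(s) ⇌ 3 Zn²⁺(aq) + 2 PO₄³⁻(aq)
For each mole of Zn₃(PO₄)₂ that dissolves per liter, [Zn²⁺] = 3s and [PO₄³⁻] = 2s; let s denote this solubility.
Ksp = [Zn²⁺]^3[PO₄³⁻]^2 = (3s)^3 · (2s)^2 = 108s^5
Ksp = 108 × (1.7949×10⁻⁷)^5 = 2.01×10⁻³²

Ksp = 2.01×10⁻³²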